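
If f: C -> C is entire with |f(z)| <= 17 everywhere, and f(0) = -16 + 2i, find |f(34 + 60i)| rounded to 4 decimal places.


Step 1: By Liouville's theorem, a bounded entire function is constant.
Step 2: f(z) = f(0) = -16 + 2i for all z.
Step 3: |f(w)| = |-16 + 2i| = sqrt(256 + 4)
Step 4: = 16.1245

16.1245


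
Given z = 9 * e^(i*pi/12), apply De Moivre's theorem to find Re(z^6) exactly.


Step 1: By De Moivre's theorem, z^6 = 9^6 * e^(i*6*pi/12) = 531441 * (cos(pi/2) + i*sin(pi/2))
Step 2: |z|^6 = 9^6 = 531441
Step 3: The angle pi/2 already lies in [0, 2*pi)
Step 4: cos(pi/2) = 0
Step 5: Re(z^6) = 531441 * 0 = 0

0


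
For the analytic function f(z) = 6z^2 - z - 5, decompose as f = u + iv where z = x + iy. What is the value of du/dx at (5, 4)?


Step 1: f(z) = 6(x+iy)^2 - (x+iy) - 5
Step 2: u = 6(x^2 - y^2) - x - 5
Step 3: u_x = 12x - 1
Step 4: At (5, 4): u_x = 60 - 1 = 59

59


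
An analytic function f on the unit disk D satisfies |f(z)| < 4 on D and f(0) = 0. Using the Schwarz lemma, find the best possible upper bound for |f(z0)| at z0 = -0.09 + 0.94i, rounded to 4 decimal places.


Step 1: g = f/4 maps D -> D with g(0) = 0, so by the Schwarz lemma |g(z)| <= |z|, i.e. |f(z)| <= 4|z|; this is sharp (f(z) = 4z).
Step 2: |z0|^2 = (-0.09)^2 + 0.94^2 = 0.8917
Step 3: |z0| = sqrt(0.8917) = 0.944299
Step 4: Best bound = 4 * |z0| = 4 * 0.944299 = 3.7772

3.7772


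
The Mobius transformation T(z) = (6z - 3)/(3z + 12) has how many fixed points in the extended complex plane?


Step 1: Fixed points satisfy T(z) = z
Step 2: 3z^2 + 6z + 3 = 0
Step 3: Discriminant = 6^2 - 4*3*3 = 0
Step 4: Number of fixed points = 1

1


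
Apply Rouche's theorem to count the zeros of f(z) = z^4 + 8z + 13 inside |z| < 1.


Step 1: On |z| = 1 the three terms have sizes |z^4| = 1^4 = 1, |8z| = 8*1 = 8, |13| = 13
Step 2: The dominant term is g(z) = 13; let h(z) = z^4 + 8z so f = g + h
Step 3: On |z| = 1: |g| = 13 and |h| <= 1 + 8 = 9
Step 4: Since 13 > 9, |h| < |g| on |z| = 1, so by Rouche f has the same number of zeros as g inside |z| < 1
Step 5: g(z) = 13 is a nonzero constant with no zeros inside |z| < 1. Answer = 0

0


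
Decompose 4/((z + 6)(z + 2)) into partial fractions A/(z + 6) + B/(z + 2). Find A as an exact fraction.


Step 1: Multiply both sides by (z + 6) and set z = -6
Step 2: A = 4 / (-6 + 2)
Step 3: A = 4 / (-4)
Step 4: A = -1

-1


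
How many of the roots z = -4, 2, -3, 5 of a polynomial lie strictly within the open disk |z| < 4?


Step 1: Check each root:
  z = -4: |-4| = 4 >= 4
  z = 2: |2| = 2 < 4
  z = -3: |-3| = 3 < 4
  z = 5: |5| = 5 >= 4
Step 2: Count = 2

2


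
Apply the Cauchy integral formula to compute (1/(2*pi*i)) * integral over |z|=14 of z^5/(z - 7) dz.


Step 1: f(z) = z^5, a = 7 is inside |z| = 14
Step 2: By Cauchy integral formula: (1/(2pi*i)) * integral = f(a)
Step 3: f(7) = 7^5 = 16807

16807


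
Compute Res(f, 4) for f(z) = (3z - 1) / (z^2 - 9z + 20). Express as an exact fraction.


Step 1: Q(z) = z^2 - 9z + 20 = (z - 4)(z - 5)
Step 2: Q'(z) = 2z - 9
Step 3: Q'(4) = -1, P(4) = 11
Step 4: Res = P(4)/Q'(4) = 11/(-1) = -11

-11


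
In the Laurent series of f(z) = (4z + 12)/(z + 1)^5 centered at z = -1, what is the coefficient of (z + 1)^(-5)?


Step 1: Write the numerator in powers of (z + 1): 4z + 12 = 4(z + 1) + (4*(-1) + 12) = 4(z + 1) + 8
Step 2: Divide by (z + 1)^5: f(z) = 8(z + 1)^(-5) + 4(z + 1)^(-4)
Step 3: This finite sum is the Laurent series of f about z = -1.
Step 4: Coefficient of (z + 1)^(-5) = 4*(-1) + 12 = 8

8


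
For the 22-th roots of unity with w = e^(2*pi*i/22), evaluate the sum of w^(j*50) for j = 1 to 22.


Step 1: The sum sum_{j=1}^{n} w^(k*j) equals n if n | k, else 0.
Step 2: Here n = 22, k = 50
Step 3: Does n divide k? 22 | 50 -> False
Step 4: Sum = 0

0


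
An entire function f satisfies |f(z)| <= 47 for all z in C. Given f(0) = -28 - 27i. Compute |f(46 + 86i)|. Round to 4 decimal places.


Step 1: By Liouville's theorem, a bounded entire function is constant.
Step 2: f(z) = f(0) = -28 - 27i for all z.
Step 3: |f(w)| = |-28 - 27i| = sqrt(784 + 729)
Step 4: = 38.8973

38.8973


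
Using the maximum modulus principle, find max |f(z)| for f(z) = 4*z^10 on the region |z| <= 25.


Step 1: On |z| = 25, |f(z)| = 4 * |z|^10 = 4 * 25^10
Step 2: By maximum modulus principle, maximum is on boundary.
Step 3: Maximum = 4 * 95367431640625 = 381469726562500

381469726562500


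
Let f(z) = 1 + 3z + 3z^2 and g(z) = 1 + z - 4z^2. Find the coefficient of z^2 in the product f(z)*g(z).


Step 1: z^2 term in f*g comes from: (1)*(-4z^2) + (3z)*(z) + (3z^2)*(1)
Step 2: = -4 + 3 + 3
Step 3: = 2

2


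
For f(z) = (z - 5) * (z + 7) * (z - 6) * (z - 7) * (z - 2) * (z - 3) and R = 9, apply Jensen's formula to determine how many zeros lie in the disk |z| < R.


Jensen's formula: (1/2pi)*integral log|f(Re^it)|dt = log|f(0)| + sum_{|a_k|<R} log(R/|a_k|)
Step 1: f(0) = (-5) * 7 * (-6) * (-7) * (-2) * (-3) = -8820
Step 2: log|f(0)| = log|5| + log|-7| + log|6| + log|7| + log|2| + log|3| = 9.0848
Step 3: Zeros inside |z| < 9: 5, -7, 6, 7, 2, 3
Step 4: Jensen sum = log(9/5) + log(9/7) + log(9/6) + log(9/7) + log(9/2) + log(9/3) = 4.0986
Step 5: n(R) = number of terms in the Jensen sum = count of zeros inside |z| < 9 = 6

6


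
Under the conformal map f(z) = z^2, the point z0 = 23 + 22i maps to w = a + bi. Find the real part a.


Step 1: z0 = 23 + 22i
Step 2: z0^2 = 23^2 - 22^2 + 1012i
Step 3: real part = 529 - 484 = 45

45


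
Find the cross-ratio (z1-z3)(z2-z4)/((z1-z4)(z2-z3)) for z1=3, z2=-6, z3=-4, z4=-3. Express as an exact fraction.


Step 1: (z1-z3)(z2-z4) = 7 * (-3) = -21
Step 2: (z1-z4)(z2-z3) = 6 * (-2) = -12
Step 3: Cross-ratio = 21/12 = 7/4

7/4


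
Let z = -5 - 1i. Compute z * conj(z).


Step 1: conj(z) = -5 + 1i
Step 2: z * conj(z) = (-5)^2 + (-1)^2
Step 3: = 25 + 1 = 26

26


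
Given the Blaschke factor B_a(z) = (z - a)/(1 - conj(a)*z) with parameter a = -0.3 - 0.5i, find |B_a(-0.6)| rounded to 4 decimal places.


Step 1: Numerator z0 - a = -0.6 - (-0.3 - 0.5i) = -0.3 + 0.5i
Step 2: Denominator 1 - conj(a)*z0 = 1 - (-0.3 + 0.5i)*(-0.6) = 0.82 + 0.3i
Step 3: |z0 - a|^2 = (-0.3)^2 + 0.5^2 = 0.34; |1 - conj(a)*z0|^2 = 0.82^2 + 0.3^2 = 0.7624
Step 4: |B_a(-0.6)| = sqrt(0.34 / 0.7624) = sqrt(0.44596)
Step 5: = 0.6678

0.6678


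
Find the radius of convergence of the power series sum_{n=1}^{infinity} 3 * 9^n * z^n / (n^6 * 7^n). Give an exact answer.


Step 1: General term a_n = 3 * 9^n / (n^6 * 7^n)
Step 2: By the root test, |a_n|^(1/n) = 3^(1/n) * 9 / (n^(6/n) * 7) -> 9/7 as n -> infinity (since 3^(1/n) -> 1 and n^(6/n) -> 1)
Step 3: R = 1/lim|a_n|^(1/n) = 7/9

7/9


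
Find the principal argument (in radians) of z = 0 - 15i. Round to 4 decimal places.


Step 1: z = 0 - 15i
Step 2: arg(z) = atan2(-15, 0)
Step 3: arg(z) = -1.5708

-1.5708


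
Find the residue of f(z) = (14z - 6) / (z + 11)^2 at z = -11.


Step 1: Pole of order 2 at z = -11
Step 2: Res = lim d/dz [(z + 11)^2 * f(z)] as z -> -11
Step 3: (z + 11)^2 * f(z) = 14z - 6
Step 4: d/dz[14z - 6] = 14

14


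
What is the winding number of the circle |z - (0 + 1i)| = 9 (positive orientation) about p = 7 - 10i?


Step 1: Center c = (0, 1), radius = 9
Step 2: |p - c|^2 = 7^2 + (-11)^2 = 170
Step 3: r^2 = 81
Step 4: |p-c| > r so winding number = 0

0


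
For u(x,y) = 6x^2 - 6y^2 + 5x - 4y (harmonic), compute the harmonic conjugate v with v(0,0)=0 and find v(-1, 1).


Step 1: v_x = -u_y = 12y + 4
Step 2: v_y = u_x = 12x + 5
Step 3: v = 12xy + 4x + 5y + C
Step 4: v(0,0) = 0 => C = 0
Step 5: v(-1, 1) = -11

-11


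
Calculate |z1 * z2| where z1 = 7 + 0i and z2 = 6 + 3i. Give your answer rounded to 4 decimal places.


Step 1: |z1| = sqrt(7^2 + 0^2) = sqrt(49)
Step 2: |z2| = sqrt(6^2 + 3^2) = sqrt(45)
Step 3: |z1*z2| = |z1|*|z2| = sqrt(49) * sqrt(45) = sqrt(49 * 45) = sqrt(2205)
Step 4: = 46.9574

46.9574


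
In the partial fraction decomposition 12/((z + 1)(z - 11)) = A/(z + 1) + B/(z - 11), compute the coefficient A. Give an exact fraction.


Step 1: Multiply both sides by (z + 1) and set z = -1
Step 2: A = 12 / (-1 - 11)
Step 3: A = 12 / (-12)
Step 4: A = -1

-1


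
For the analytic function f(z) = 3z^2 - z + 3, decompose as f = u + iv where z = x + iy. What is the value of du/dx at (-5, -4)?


Step 1: f(z) = 3(x+iy)^2 - (x+iy) + 3
Step 2: u = 3(x^2 - y^2) - x + 3
Step 3: u_x = 6x - 1
Step 4: At (-5, -4): u_x = -30 - 1 = -31

-31


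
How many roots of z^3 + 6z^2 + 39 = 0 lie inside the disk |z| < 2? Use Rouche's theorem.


Step 1: On |z| = 2 the three terms have sizes |z^3| = 2^3 = 8, |6z^2| = 6*2^2 = 24, |39| = 39
Step 2: The dominant term is g(z) = 39; let h(z) = z^3 + 6z^2 so f = g + h
Step 3: On |z| = 2: |g| = 39 and |h| <= 8 + 24 = 32
Step 4: Since 39 > 32, |h| < |g| on |z| = 2, so by Rouche f has the same number of zeros as g inside |z| < 2
Step 5: g(z) = 39 is a nonzero constant with no zeros inside |z| < 2. Answer = 0

0


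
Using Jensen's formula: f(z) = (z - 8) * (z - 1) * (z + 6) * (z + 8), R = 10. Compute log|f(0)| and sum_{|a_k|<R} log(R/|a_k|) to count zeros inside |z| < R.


Jensen's formula: (1/2pi)*integral log|f(Re^it)|dt = log|f(0)| + sum_{|a_k|<R} log(R/|a_k|)
Step 1: f(0) = (-8) * (-1) * 6 * 8 = 384
Step 2: log|f(0)| = log|8| + log|1| + log|-6| + log|-8| = 5.9506
Step 3: Zeros inside |z| < 10: 8, 1, -6, -8
Step 4: Jensen sum = log(10/8) + log(10/1) + log(10/6) + log(10/8) = 3.2597
Step 5: n(R) = number of terms in the Jensen sum = count of zeros inside |z| < 10 = 4

4


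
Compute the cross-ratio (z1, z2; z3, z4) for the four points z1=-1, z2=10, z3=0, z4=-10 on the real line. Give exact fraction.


Step 1: (z1-z3)(z2-z4) = (-1) * 20 = -20
Step 2: (z1-z4)(z2-z3) = 9 * 10 = 90
Step 3: Cross-ratio = -20/90 = -2/9

-2/9


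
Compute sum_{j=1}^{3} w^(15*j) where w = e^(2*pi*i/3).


Step 1: The sum sum_{j=1}^{n} w^(k*j) equals n if n | k, else 0.
Step 2: Here n = 3, k = 15
Step 3: Does n divide k? 3 | 15 -> True
Step 4: Sum = 3

3


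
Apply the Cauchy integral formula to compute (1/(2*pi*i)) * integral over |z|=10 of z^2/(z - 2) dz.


Step 1: f(z) = z^2, a = 2 is inside |z| = 10
Step 2: By Cauchy integral formula: (1/(2pi*i)) * integral = f(a)
Step 3: f(2) = 2^2 = 4

4


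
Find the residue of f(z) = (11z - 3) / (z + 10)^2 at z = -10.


Step 1: Pole of order 2 at z = -10
Step 2: Res = lim d/dz [(z + 10)^2 * f(z)] as z -> -10
Step 3: (z + 10)^2 * f(z) = 11z - 3
Step 4: d/dz[11z - 3] = 11

11


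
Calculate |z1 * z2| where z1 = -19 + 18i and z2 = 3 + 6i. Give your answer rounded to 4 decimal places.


Step 1: |z1| = sqrt((-19)^2 + 18^2) = sqrt(685)
Step 2: |z2| = sqrt(3^2 + 6^2) = sqrt(45)
Step 3: |z1*z2| = |z1|*|z2| = sqrt(685) * sqrt(45) = sqrt(685 * 45) = sqrt(30825)
Step 4: = 175.5705

175.5705


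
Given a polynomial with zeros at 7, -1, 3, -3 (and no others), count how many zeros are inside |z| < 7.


Step 1: Check each root:
  z = 7: |7| = 7 >= 7
  z = -1: |-1| = 1 < 7
  z = 3: |3| = 3 < 7
  z = -3: |-3| = 3 < 7
Step 2: Count = 3

3


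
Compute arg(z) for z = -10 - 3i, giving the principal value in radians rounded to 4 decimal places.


Step 1: z = -10 - 3i
Step 2: arg(z) = atan2(-3, -10)
Step 3: arg(z) = -2.8501

-2.8501


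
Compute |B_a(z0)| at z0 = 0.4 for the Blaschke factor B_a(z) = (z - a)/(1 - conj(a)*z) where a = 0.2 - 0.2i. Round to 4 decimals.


Step 1: Numerator z0 - a = 0.4 - (0.2 - 0.2i) = 0.2 + 0.2i
Step 2: Denominator 1 - conj(a)*z0 = 1 - (0.2 + 0.2i)*0.4 = 0.92 - 0.08i
Step 3: |z0 - a|^2 = 0.2^2 + 0.2^2 = 0.08; |1 - conj(a)*z0|^2 = 0.92^2 + (-0.08)^2 = 0.8528
Step 4: |B_a(0.4)| = sqrt(0.08 / 0.8528) = sqrt(0.093809)
Step 5: = 0.3063

0.3063


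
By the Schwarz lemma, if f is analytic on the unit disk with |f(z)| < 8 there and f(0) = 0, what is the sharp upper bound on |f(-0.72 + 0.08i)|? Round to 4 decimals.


Step 1: g = f/8 maps D -> D with g(0) = 0, so by the Schwarz lemma |g(z)| <= |z|, i.e. |f(z)| <= 8|z|; this is sharp (f(z) = 8z).
Step 2: |z0|^2 = (-0.72)^2 + 0.08^2 = 0.5248
Step 3: |z0| = sqrt(0.5248) = 0.724431
Step 4: Best bound = 8 * |z0| = 8 * 0.724431 = 5.7954

5.7954


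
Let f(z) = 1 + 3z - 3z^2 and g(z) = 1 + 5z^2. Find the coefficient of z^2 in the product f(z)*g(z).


Step 1: z^2 term in f*g comes from: (1)*(5z^2) + (3z)*(0) + (-3z^2)*(1)
Step 2: = 5 + 0 - 3
Step 3: = 2

2


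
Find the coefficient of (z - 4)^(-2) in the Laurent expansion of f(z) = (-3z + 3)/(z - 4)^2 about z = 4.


Step 1: Write the numerator in powers of (z - 4): -3z + 3 = -3(z - 4) + (-3*4 + 3) = -3(z - 4) - 9
Step 2: Divide by (z - 4)^2: f(z) = -9(z - 4)^(-2) - 3(z - 4)^(-1)
Step 3: This finite sum is the Laurent series of f about z = 4.
Step 4: Coefficient of (z - 4)^(-2) = -3*4 + 3 = -9

-9


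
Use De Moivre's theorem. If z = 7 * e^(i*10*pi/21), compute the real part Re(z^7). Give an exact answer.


Step 1: By De Moivre's theorem, z^7 = 7^7 * e^(i*7*10*pi/21) = 823543 * (cos(10*pi/3) + i*sin(10*pi/3))
Step 2: |z|^7 = 7^7 = 823543
Step 3: Reduce the angle mod 2*pi: 10*pi/3 - 2*pi = 4*pi/3
Step 4: cos(4*pi/3) = -1/2
Step 5: Re(z^7) = 823543 * (-1/2) = -823543/2

-823543/2


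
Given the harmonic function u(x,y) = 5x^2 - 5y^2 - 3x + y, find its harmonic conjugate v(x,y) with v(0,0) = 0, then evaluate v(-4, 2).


Step 1: v_x = -u_y = 10y - 1
Step 2: v_y = u_x = 10x - 3
Step 3: v = 10xy - x - 3y + C
Step 4: v(0,0) = 0 => C = 0
Step 5: v(-4, 2) = -82

-82


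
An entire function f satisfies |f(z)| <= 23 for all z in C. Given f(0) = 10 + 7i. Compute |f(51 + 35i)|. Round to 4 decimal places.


Step 1: By Liouville's theorem, a bounded entire function is constant.
Step 2: f(z) = f(0) = 10 + 7i for all z.
Step 3: |f(w)| = |10 + 7i| = sqrt(100 + 49)
Step 4: = 12.2066

12.2066


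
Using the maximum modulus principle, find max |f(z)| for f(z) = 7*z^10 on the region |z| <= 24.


Step 1: On |z| = 24, |f(z)| = 7 * |z|^10 = 7 * 24^10
Step 2: By maximum modulus principle, maximum is on boundary.
Step 3: Maximum = 7 * 63403380965376 = 443823666757632

443823666757632


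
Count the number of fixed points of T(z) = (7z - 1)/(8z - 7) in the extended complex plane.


Step 1: Fixed points satisfy T(z) = z
Step 2: 8z^2 - 14z + 1 = 0
Step 3: Discriminant = (-14)^2 - 4*8*1 = 164
Step 4: Number of fixed points = 2

2


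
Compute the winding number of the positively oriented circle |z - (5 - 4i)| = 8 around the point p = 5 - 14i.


Step 1: Center c = (5, -4), radius = 8
Step 2: |p - c|^2 = 0^2 + (-10)^2 = 100
Step 3: r^2 = 64
Step 4: |p-c| > r so winding number = 0

0


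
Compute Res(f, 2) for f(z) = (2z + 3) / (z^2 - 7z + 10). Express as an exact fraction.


Step 1: Q(z) = z^2 - 7z + 10 = (z - 2)(z - 5)
Step 2: Q'(z) = 2z - 7
Step 3: Q'(2) = -3, P(2) = 7
Step 4: Res = P(2)/Q'(2) = 7/(-3) = -7/3

-7/3


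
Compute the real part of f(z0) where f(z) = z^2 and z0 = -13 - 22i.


Step 1: z0 = -13 - 22i
Step 2: z0^2 = (-13)^2 - (-22)^2 + 572i
Step 3: real part = 169 - 484 = -315

-315


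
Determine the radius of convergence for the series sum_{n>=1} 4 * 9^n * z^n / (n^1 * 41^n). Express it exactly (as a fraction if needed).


Step 1: General term a_n = 4 * 9^n / (n^1 * 41^n)
Step 2: By the root test, |a_n|^(1/n) = 4^(1/n) * 9 / (n^(1/n) * 41) -> 9/41 as n -> infinity (since 4^(1/n) -> 1 and n^(1/n) -> 1)
Step 3: R = 1/lim|a_n|^(1/n) = 41/9

41/9


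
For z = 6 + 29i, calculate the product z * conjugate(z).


Step 1: conj(z) = 6 - 29i
Step 2: z * conj(z) = 6^2 + 29^2
Step 3: = 36 + 841 = 877

877


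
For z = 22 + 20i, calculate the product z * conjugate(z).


Step 1: conj(z) = 22 - 20i
Step 2: z * conj(z) = 22^2 + 20^2
Step 3: = 484 + 400 = 884

884


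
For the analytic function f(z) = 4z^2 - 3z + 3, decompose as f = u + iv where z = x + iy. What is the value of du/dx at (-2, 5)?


Step 1: f(z) = 4(x+iy)^2 - 3(x+iy) + 3
Step 2: u = 4(x^2 - y^2) - 3x + 3
Step 3: u_x = 8x - 3
Step 4: At (-2, 5): u_x = -16 - 3 = -19

-19


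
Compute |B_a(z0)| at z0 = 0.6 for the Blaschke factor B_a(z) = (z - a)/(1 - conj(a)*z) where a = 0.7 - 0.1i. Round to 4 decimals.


Step 1: Numerator z0 - a = 0.6 - (0.7 - 0.1i) = -0.1 + 0.1i
Step 2: Denominator 1 - conj(a)*z0 = 1 - (0.7 + 0.1i)*0.6 = 0.58 - 0.06i
Step 3: |z0 - a|^2 = (-0.1)^2 + 0.1^2 = 0.02; |1 - conj(a)*z0|^2 = 0.58^2 + (-0.06)^2 = 0.34
Step 4: |B_a(0.6)| = sqrt(0.02 / 0.34) = sqrt(0.058824)
Step 5: = 0.2425

0.2425


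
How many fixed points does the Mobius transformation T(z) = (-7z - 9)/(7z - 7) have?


Step 1: Fixed points satisfy T(z) = z
Step 2: 7z^2 + 9 = 0
Step 3: Discriminant = 0^2 - 4*7*9 = -252
Step 4: Number of fixed points = 2

2


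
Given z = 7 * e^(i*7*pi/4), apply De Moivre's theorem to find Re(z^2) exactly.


Step 1: By De Moivre's theorem, z^2 = 7^2 * e^(i*2*7*pi/4) = 49 * (cos(7*pi/2) + i*sin(7*pi/2))
Step 2: |z|^2 = 7^2 = 49
Step 3: Reduce the angle mod 2*pi: 7*pi/2 - 2*pi = 3*pi/2
Step 4: cos(3*pi/2) = 0
Step 5: Re(z^2) = 49 * 0 = 0

0


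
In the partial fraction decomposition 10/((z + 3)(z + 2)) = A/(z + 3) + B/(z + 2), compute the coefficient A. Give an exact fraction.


Step 1: Multiply both sides by (z + 3) and set z = -3
Step 2: A = 10 / (-3 + 2)
Step 3: A = 10 / (-1)
Step 4: A = -10

-10


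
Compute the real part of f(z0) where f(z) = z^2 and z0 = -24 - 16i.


Step 1: z0 = -24 - 16i
Step 2: z0^2 = (-24)^2 - (-16)^2 + 768i
Step 3: real part = 576 - 256 = 320

320


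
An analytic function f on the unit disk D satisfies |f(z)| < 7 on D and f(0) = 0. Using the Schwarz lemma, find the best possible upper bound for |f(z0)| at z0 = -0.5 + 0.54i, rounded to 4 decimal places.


Step 1: g = f/7 maps D -> D with g(0) = 0, so by the Schwarz lemma |g(z)| <= |z|, i.e. |f(z)| <= 7|z|; this is sharp (f(z) = 7z).
Step 2: |z0|^2 = (-0.5)^2 + 0.54^2 = 0.5416
Step 3: |z0| = sqrt(0.5416) = 0.735935
Step 4: Best bound = 7 * |z0| = 7 * 0.735935 = 5.1515

5.1515


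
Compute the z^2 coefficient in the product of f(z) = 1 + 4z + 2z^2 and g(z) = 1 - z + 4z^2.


Step 1: z^2 term in f*g comes from: (1)*(4z^2) + (4z)*(-z) + (2z^2)*(1)
Step 2: = 4 - 4 + 2
Step 3: = 2

2


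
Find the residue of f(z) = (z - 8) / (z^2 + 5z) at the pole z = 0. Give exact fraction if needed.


Step 1: Q(z) = z^2 + 5z = (z)(z + 5)
Step 2: Q'(z) = 2z + 5
Step 3: Q'(0) = 5, P(0) = -8
Step 4: Res = P(0)/Q'(0) = -8/5 = -8/5

-8/5


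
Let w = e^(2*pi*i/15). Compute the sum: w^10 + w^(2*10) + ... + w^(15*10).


Step 1: The sum sum_{j=1}^{n} w^(k*j) equals n if n | k, else 0.
Step 2: Here n = 15, k = 10
Step 3: Does n divide k? 15 | 10 -> False
Step 4: Sum = 0

0


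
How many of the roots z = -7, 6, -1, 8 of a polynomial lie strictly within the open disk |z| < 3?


Step 1: Check each root:
  z = -7: |-7| = 7 >= 3
  z = 6: |6| = 6 >= 3
  z = -1: |-1| = 1 < 3
  z = 8: |8| = 8 >= 3
Step 2: Count = 1

1


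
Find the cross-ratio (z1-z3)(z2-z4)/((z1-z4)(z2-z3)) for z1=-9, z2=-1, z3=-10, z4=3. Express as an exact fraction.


Step 1: (z1-z3)(z2-z4) = 1 * (-4) = -4
Step 2: (z1-z4)(z2-z3) = (-12) * 9 = -108
Step 3: Cross-ratio = 4/108 = 1/27

1/27


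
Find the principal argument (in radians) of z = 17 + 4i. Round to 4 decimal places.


Step 1: z = 17 + 4i
Step 2: arg(z) = atan2(4, 17)
Step 3: arg(z) = 0.2311

0.2311


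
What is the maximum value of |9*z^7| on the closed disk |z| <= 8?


Step 1: On |z| = 8, |f(z)| = 9 * |z|^7 = 9 * 8^7
Step 2: By maximum modulus principle, maximum is on boundary.
Step 3: Maximum = 9 * 2097152 = 18874368

18874368


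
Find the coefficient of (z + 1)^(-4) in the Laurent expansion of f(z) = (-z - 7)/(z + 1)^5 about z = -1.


Step 1: Write the numerator in powers of (z + 1): -z - 7 = -(z + 1) + (-1*(-1) - 7) = -(z + 1) - 6
Step 2: Divide by (z + 1)^5: f(z) = -6(z + 1)^(-5) - (z + 1)^(-4)
Step 3: This finite sum is the Laurent series of f about z = -1.
Step 4: Coefficient of (z + 1)^(-4) = coefficient of (z + 1) in the re-centred numerator = -1

-1


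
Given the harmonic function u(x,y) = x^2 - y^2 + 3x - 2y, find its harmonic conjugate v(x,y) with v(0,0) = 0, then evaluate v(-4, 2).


Step 1: v_x = -u_y = 2y + 2
Step 2: v_y = u_x = 2x + 3
Step 3: v = 2xy + 2x + 3y + C
Step 4: v(0,0) = 0 => C = 0
Step 5: v(-4, 2) = -18

-18


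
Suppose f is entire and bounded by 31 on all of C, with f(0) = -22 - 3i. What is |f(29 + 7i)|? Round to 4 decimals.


Step 1: By Liouville's theorem, a bounded entire function is constant.
Step 2: f(z) = f(0) = -22 - 3i for all z.
Step 3: |f(w)| = |-22 - 3i| = sqrt(484 + 9)
Step 4: = 22.2036

22.2036


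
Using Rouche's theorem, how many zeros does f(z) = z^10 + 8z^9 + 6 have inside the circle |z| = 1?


Step 1: On |z| = 1 the three terms have sizes |z^10| = 1^10 = 1, |8z^9| = 8*1^9 = 8, |6| = 6
Step 2: The dominant term is g(z) = 8z^9; let h(z) = z^10 + 6 so f = g + h
Step 3: On |z| = 1: |g| = 8 and |h| <= 1 + 6 = 7
Step 4: Since 8 > 7, |h| < |g| on |z| = 1, so by Rouche f has the same number of zeros as g inside |z| < 1
Step 5: g(z) = 8z^9 has 9 zeros (at the origin, multiplicity 9) inside |z| < 1. Answer = 9

9


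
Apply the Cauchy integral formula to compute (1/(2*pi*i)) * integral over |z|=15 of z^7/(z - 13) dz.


Step 1: f(z) = z^7, a = 13 is inside |z| = 15
Step 2: By Cauchy integral formula: (1/(2pi*i)) * integral = f(a)
Step 3: f(13) = 13^7 = 62748517

62748517


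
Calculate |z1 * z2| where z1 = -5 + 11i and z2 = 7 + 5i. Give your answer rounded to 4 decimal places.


Step 1: |z1| = sqrt((-5)^2 + 11^2) = sqrt(146)
Step 2: |z2| = sqrt(7^2 + 5^2) = sqrt(74)
Step 3: |z1*z2| = |z1|*|z2| = sqrt(146) * sqrt(74) = sqrt(146 * 74) = sqrt(10804)
Step 4: = 103.9423

103.9423


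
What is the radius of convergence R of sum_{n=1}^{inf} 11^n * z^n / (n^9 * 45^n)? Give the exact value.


Step 1: General term a_n = 11^n / (n^9 * 45^n)
Step 2: By the root test, |a_n|^(1/n) = 11 / (n^(9/n) * 45) -> 11/45 as n -> infinity (since n^(9/n) -> 1)
Step 3: R = 1/lim|a_n|^(1/n) = 45/11

45/11


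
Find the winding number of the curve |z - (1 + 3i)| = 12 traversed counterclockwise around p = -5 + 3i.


Step 1: Center c = (1, 3), radius = 12
Step 2: |p - c|^2 = (-6)^2 + 0^2 = 36
Step 3: r^2 = 144
Step 4: |p-c| < r so winding number = 1

1


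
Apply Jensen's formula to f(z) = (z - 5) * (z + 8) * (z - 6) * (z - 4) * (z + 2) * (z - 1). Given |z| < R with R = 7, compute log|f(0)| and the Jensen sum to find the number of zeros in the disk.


Jensen's formula: (1/2pi)*integral log|f(Re^it)|dt = log|f(0)| + sum_{|a_k|<R} log(R/|a_k|)
Step 1: f(0) = (-5) * 8 * (-6) * (-4) * 2 * (-1) = 1920
Step 2: log|f(0)| = log|5| + log|-8| + log|6| + log|4| + log|-2| + log|1| = 7.5601
Step 3: Zeros inside |z| < 7: 5, 6, 4, -2, 1
Step 4: Jensen sum = log(7/5) + log(7/6) + log(7/4) + log(7/2) + log(7/1) = 4.2489
Step 5: n(R) = number of terms in the Jensen sum = count of zeros inside |z| < 7 = 5

5


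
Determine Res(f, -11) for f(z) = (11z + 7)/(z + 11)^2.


Step 1: Pole of order 2 at z = -11
Step 2: Res = lim d/dz [(z + 11)^2 * f(z)] as z -> -11
Step 3: (z + 11)^2 * f(z) = 11z + 7
Step 4: d/dz[11z + 7] = 11

11


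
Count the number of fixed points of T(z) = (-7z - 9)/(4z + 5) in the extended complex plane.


Step 1: Fixed points satisfy T(z) = z
Step 2: 4z^2 + 12z + 9 = 0
Step 3: Discriminant = 12^2 - 4*4*9 = 0
Step 4: Number of fixed points = 1

1


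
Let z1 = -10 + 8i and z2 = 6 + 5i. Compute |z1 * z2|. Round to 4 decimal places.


Step 1: |z1| = sqrt((-10)^2 + 8^2) = sqrt(164)
Step 2: |z2| = sqrt(6^2 + 5^2) = sqrt(61)
Step 3: |z1*z2| = |z1|*|z2| = sqrt(164) * sqrt(61) = sqrt(164 * 61) = sqrt(10004)
Step 4: = 100.02

100.02


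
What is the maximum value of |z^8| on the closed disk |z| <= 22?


Step 1: On |z| = 22, |f(z)| = |z|^8 = 22^8
Step 2: By maximum modulus principle, maximum is on boundary.
Step 3: Maximum = 54875873536 = 54875873536

54875873536


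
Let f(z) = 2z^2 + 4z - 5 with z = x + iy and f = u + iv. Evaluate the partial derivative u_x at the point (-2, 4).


Step 1: f(z) = 2(x+iy)^2 + 4(x+iy) - 5
Step 2: u = 2(x^2 - y^2) + 4x - 5
Step 3: u_x = 4x + 4
Step 4: At (-2, 4): u_x = -8 + 4 = -4

-4


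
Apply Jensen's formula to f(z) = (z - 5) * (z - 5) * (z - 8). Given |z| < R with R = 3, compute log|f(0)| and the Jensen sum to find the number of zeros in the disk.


Jensen's formula: (1/2pi)*integral log|f(Re^it)|dt = log|f(0)| + sum_{|a_k|<R} log(R/|a_k|)
Step 1: f(0) = (-5) * (-5) * (-8) = -200
Step 2: log|f(0)| = log|5| + log|5| + log|8| = 5.2983
Step 3: Zeros inside |z| < 3: none
Step 4: Jensen sum = (empty sum) = 0
Step 5: n(R) = number of terms in the Jensen sum = count of zeros inside |z| < 3 = 0

0


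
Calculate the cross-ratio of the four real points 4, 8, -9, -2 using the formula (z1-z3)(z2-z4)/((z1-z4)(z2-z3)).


Step 1: (z1-z3)(z2-z4) = 13 * 10 = 130
Step 2: (z1-z4)(z2-z3) = 6 * 17 = 102
Step 3: Cross-ratio = 130/102 = 65/51

65/51


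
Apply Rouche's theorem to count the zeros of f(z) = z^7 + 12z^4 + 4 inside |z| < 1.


Step 1: On |z| = 1 the three terms have sizes |z^7| = 1^7 = 1, |12z^4| = 12*1^4 = 12, |4| = 4
Step 2: The dominant term is g(z) = 12z^4; let h(z) = z^7 + 4 so f = g + h
Step 3: On |z| = 1: |g| = 12 and |h| <= 1 + 4 = 5
Step 4: Since 12 > 5, |h| < |g| on |z| = 1, so by Rouche f has the same number of zeros as g inside |z| < 1
Step 5: g(z) = 12z^4 has 4 zeros (at the origin, multiplicity 4) inside |z| < 1. Answer = 4

4


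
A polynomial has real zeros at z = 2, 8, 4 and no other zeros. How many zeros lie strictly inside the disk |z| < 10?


Step 1: Check each root:
  z = 2: |2| = 2 < 10
  z = 8: |8| = 8 < 10
  z = 4: |4| = 4 < 10
Step 2: Count = 3

3


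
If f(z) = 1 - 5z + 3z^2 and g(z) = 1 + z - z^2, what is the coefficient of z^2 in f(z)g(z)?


Step 1: z^2 term in f*g comes from: (1)*(-z^2) + (-5z)*(z) + (3z^2)*(1)
Step 2: = -1 - 5 + 3
Step 3: = -3

-3


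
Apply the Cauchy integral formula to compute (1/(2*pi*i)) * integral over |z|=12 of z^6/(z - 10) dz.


Step 1: f(z) = z^6, a = 10 is inside |z| = 12
Step 2: By Cauchy integral formula: (1/(2pi*i)) * integral = f(a)
Step 3: f(10) = 10^6 = 1000000

1000000


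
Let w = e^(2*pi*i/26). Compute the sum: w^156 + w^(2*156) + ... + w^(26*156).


Step 1: The sum sum_{j=1}^{n} w^(k*j) equals n if n | k, else 0.
Step 2: Here n = 26, k = 156
Step 3: Does n divide k? 26 | 156 -> True
Step 4: Sum = 26

26


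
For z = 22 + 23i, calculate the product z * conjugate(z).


Step 1: conj(z) = 22 - 23i
Step 2: z * conj(z) = 22^2 + 23^2
Step 3: = 484 + 529 = 1013

1013


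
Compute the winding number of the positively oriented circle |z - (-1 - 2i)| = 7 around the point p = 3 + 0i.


Step 1: Center c = (-1, -2), radius = 7
Step 2: |p - c|^2 = 4^2 + 2^2 = 20
Step 3: r^2 = 49
Step 4: |p-c| < r so winding number = 1

1


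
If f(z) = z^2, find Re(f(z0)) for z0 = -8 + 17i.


Step 1: z0 = -8 + 17i
Step 2: z0^2 = (-8)^2 - 17^2 - 272i
Step 3: real part = 64 - 289 = -225

-225


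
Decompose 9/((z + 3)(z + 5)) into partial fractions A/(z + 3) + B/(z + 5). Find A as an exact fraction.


Step 1: Multiply both sides by (z + 3) and set z = -3
Step 2: A = 9 / (-3 + 5)
Step 3: A = 9 / 2
Step 4: A = 9/2

9/2


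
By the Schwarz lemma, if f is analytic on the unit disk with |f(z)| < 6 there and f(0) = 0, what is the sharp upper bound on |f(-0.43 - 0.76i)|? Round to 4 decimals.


Step 1: g = f/6 maps D -> D with g(0) = 0, so by the Schwarz lemma |g(z)| <= |z|, i.e. |f(z)| <= 6|z|; this is sharp (f(z) = 6z).
Step 2: |z0|^2 = (-0.43)^2 + (-0.76)^2 = 0.7625
Step 3: |z0| = sqrt(0.7625) = 0.873212
Step 4: Best bound = 6 * |z0| = 6 * 0.873212 = 5.2393

5.2393


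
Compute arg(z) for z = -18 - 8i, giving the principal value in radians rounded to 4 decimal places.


Step 1: z = -18 - 8i
Step 2: arg(z) = atan2(-8, -18)
Step 3: arg(z) = -2.7234

-2.7234


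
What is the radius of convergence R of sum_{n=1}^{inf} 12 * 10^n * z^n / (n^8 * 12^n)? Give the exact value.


Step 1: General term a_n = 12 * 10^n / (n^8 * 12^n)
Step 2: By the root test, |a_n|^(1/n) = 12^(1/n) * 10 / (n^(8/n) * 12) -> 10/12 as n -> infinity (since 12^(1/n) -> 1 and n^(8/n) -> 1)
Step 3: R = 1/lim|a_n|^(1/n) = 12/10 = 6/5

6/5


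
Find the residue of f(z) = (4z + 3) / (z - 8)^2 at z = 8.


Step 1: Pole of order 2 at z = 8
Step 2: Res = lim d/dz [(z - 8)^2 * f(z)] as z -> 8
Step 3: (z - 8)^2 * f(z) = 4z + 3
Step 4: d/dz[4z + 3] = 4

4


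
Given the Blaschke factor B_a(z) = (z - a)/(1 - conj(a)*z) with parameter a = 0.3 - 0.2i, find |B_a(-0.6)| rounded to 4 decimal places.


Step 1: Numerator z0 - a = -0.6 - (0.3 - 0.2i) = -0.9 + 0.2i
Step 2: Denominator 1 - conj(a)*z0 = 1 - (0.3 + 0.2i)*(-0.6) = 1.18 + 0.12i
Step 3: |z0 - a|^2 = (-0.9)^2 + 0.2^2 = 0.85; |1 - conj(a)*z0|^2 = 1.18^2 + 0.12^2 = 1.4068
Step 4: |B_a(-0.6)| = sqrt(0.85 / 1.4068) = sqrt(0.604208)
Step 5: = 0.7773

0.7773


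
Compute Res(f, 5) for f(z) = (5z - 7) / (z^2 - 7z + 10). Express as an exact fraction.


Step 1: Q(z) = z^2 - 7z + 10 = (z - 5)(z - 2)
Step 2: Q'(z) = 2z - 7
Step 3: Q'(5) = 3, P(5) = 18
Step 4: Res = P(5)/Q'(5) = 18/3 = 6

6


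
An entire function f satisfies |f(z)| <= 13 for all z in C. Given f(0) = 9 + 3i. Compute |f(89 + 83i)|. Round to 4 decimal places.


Step 1: By Liouville's theorem, a bounded entire function is constant.
Step 2: f(z) = f(0) = 9 + 3i for all z.
Step 3: |f(w)| = |9 + 3i| = sqrt(81 + 9)
Step 4: = 9.4868

9.4868


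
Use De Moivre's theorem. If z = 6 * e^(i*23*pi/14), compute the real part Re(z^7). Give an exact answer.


Step 1: By De Moivre's theorem, z^7 = 6^7 * e^(i*7*23*pi/14) = 279936 * (cos(23*pi/2) + i*sin(23*pi/2))
Step 2: |z|^7 = 6^7 = 279936
Step 3: Reduce the angle mod 2*pi: 23*pi/2 - 10*pi = 3*pi/2
Step 4: cos(3*pi/2) = 0
Step 5: Re(z^7) = 279936 * 0 = 0

0


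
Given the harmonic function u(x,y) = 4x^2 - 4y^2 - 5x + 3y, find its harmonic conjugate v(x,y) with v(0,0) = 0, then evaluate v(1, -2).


Step 1: v_x = -u_y = 8y - 3
Step 2: v_y = u_x = 8x - 5
Step 3: v = 8xy - 3x - 5y + C
Step 4: v(0,0) = 0 => C = 0
Step 5: v(1, -2) = -9

-9


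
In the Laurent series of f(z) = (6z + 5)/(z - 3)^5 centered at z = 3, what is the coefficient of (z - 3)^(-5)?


Step 1: Write the numerator in powers of (z - 3): 6z + 5 = 6(z - 3) + (6*3 + 5) = 6(z - 3) + 23
Step 2: Divide by (z - 3)^5: f(z) = 23(z - 3)^(-5) + 6(z - 3)^(-4)
Step 3: This finite sum is the Laurent series of f about z = 3.
Step 4: Coefficient of (z - 3)^(-5) = 6*3 + 5 = 23

23


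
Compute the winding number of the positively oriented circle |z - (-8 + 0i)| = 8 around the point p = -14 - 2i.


Step 1: Center c = (-8, 0), radius = 8
Step 2: |p - c|^2 = (-6)^2 + (-2)^2 = 40
Step 3: r^2 = 64
Step 4: |p-c| < r so winding number = 1

1


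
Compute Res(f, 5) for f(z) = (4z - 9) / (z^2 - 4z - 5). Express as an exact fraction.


Step 1: Q(z) = z^2 - 4z - 5 = (z - 5)(z + 1)
Step 2: Q'(z) = 2z - 4
Step 3: Q'(5) = 6, P(5) = 11
Step 4: Res = P(5)/Q'(5) = 11/6 = 11/6

11/6


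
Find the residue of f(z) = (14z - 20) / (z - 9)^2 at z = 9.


Step 1: Pole of order 2 at z = 9
Step 2: Res = lim d/dz [(z - 9)^2 * f(z)] as z -> 9
Step 3: (z - 9)^2 * f(z) = 14z - 20
Step 4: d/dz[14z - 20] = 14

14


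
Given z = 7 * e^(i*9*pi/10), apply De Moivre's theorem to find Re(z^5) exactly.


Step 1: By De Moivre's theorem, z^5 = 7^5 * e^(i*5*9*pi/10) = 16807 * (cos(9*pi/2) + i*sin(9*pi/2))
Step 2: |z|^5 = 7^5 = 16807
Step 3: Reduce the angle mod 2*pi: 9*pi/2 - 4*pi = pi/2
Step 4: cos(pi/2) = 0
Step 5: Re(z^5) = 16807 * 0 = 0

0


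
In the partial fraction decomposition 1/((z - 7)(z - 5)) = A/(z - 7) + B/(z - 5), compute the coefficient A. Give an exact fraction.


Step 1: Multiply both sides by (z - 7) and set z = 7
Step 2: A = 1 / (7 - 5)
Step 3: A = 1 / 2
Step 4: A = 1/2

1/2


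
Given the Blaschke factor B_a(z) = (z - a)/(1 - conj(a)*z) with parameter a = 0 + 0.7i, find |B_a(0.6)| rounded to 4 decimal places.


Step 1: Numerator z0 - a = 0.6 - (0 + 0.7i) = 0.6 - 0.7i
Step 2: Denominator 1 - conj(a)*z0 = 1 - (0 - 0.7i)*0.6 = 1 + 0.42i
Step 3: |z0 - a|^2 = 0.6^2 + (-0.7)^2 = 0.85; |1 - conj(a)*z0|^2 = 1^2 + 0.42^2 = 1.1764
Step 4: |B_a(0.6)| = sqrt(0.85 / 1.1764) = sqrt(0.722543)
Step 5: = 0.85

0.85


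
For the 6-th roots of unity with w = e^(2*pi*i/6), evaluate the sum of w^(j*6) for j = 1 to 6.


Step 1: The sum sum_{j=1}^{n} w^(k*j) equals n if n | k, else 0.
Step 2: Here n = 6, k = 6
Step 3: Does n divide k? 6 | 6 -> True
Step 4: Sum = 6

6


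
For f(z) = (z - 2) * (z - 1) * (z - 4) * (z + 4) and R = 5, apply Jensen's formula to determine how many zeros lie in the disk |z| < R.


Jensen's formula: (1/2pi)*integral log|f(Re^it)|dt = log|f(0)| + sum_{|a_k|<R} log(R/|a_k|)
Step 1: f(0) = (-2) * (-1) * (-4) * 4 = -32
Step 2: log|f(0)| = log|2| + log|1| + log|4| + log|-4| = 3.4657
Step 3: Zeros inside |z| < 5: 2, 1, 4, -4
Step 4: Jensen sum = log(5/2) + log(5/1) + log(5/4) + log(5/4) = 2.972
Step 5: n(R) = number of terms in the Jensen sum = count of zeros inside |z| < 5 = 4

4


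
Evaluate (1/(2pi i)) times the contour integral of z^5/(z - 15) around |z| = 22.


Step 1: f(z) = z^5, a = 15 is inside |z| = 22
Step 2: By Cauchy integral formula: (1/(2pi*i)) * integral = f(a)
Step 3: f(15) = 15^5 = 759375

759375


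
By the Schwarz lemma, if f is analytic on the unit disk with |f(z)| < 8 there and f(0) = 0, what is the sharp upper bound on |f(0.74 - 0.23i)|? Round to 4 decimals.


Step 1: g = f/8 maps D -> D with g(0) = 0, so by the Schwarz lemma |g(z)| <= |z|, i.e. |f(z)| <= 8|z|; this is sharp (f(z) = 8z).
Step 2: |z0|^2 = 0.74^2 + (-0.23)^2 = 0.6005
Step 3: |z0| = sqrt(0.6005) = 0.774919
Step 4: Best bound = 8 * |z0| = 8 * 0.774919 = 6.1994

6.1994


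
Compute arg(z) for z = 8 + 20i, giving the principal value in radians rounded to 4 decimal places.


Step 1: z = 8 + 20i
Step 2: arg(z) = atan2(20, 8)
Step 3: arg(z) = 1.1903

1.1903


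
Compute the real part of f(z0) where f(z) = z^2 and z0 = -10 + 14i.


Step 1: z0 = -10 + 14i
Step 2: z0^2 = (-10)^2 - 14^2 - 280i
Step 3: real part = 100 - 196 = -96

-96


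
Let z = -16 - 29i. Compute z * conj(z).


Step 1: conj(z) = -16 + 29i
Step 2: z * conj(z) = (-16)^2 + (-29)^2
Step 3: = 256 + 841 = 1097

1097


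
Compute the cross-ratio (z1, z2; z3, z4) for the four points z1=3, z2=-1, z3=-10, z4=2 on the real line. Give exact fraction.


Step 1: (z1-z3)(z2-z4) = 13 * (-3) = -39
Step 2: (z1-z4)(z2-z3) = 1 * 9 = 9
Step 3: Cross-ratio = -39/9 = -13/3

-13/3


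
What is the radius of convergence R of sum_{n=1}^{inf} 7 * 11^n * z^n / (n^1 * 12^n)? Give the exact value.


Step 1: General term a_n = 7 * 11^n / (n^1 * 12^n)
Step 2: By the root test, |a_n|^(1/n) = 7^(1/n) * 11 / (n^(1/n) * 12) -> 11/12 as n -> infinity (since 7^(1/n) -> 1 and n^(1/n) -> 1)
Step 3: R = 1/lim|a_n|^(1/n) = 12/11

12/11


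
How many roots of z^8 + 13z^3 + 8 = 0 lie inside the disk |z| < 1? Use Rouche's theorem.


Step 1: On |z| = 1 the three terms have sizes |z^8| = 1^8 = 1, |13z^3| = 13*1^3 = 13, |8| = 8
Step 2: The dominant term is g(z) = 13z^3; let h(z) = z^8 + 8 so f = g + h
Step 3: On |z| = 1: |g| = 13 and |h| <= 1 + 8 = 9
Step 4: Since 13 > 9, |h| < |g| on |z| = 1, so by Rouche f has the same number of zeros as g inside |z| < 1
Step 5: g(z) = 13z^3 has 3 zeros (at the origin, multiplicity 3) inside |z| < 1. Answer = 3

3


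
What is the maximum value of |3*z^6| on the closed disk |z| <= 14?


Step 1: On |z| = 14, |f(z)| = 3 * |z|^6 = 3 * 14^6
Step 2: By maximum modulus principle, maximum is on boundary.
Step 3: Maximum = 3 * 7529536 = 22588608

22588608


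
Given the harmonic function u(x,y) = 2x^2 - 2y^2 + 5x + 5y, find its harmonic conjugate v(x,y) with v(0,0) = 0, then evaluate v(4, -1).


Step 1: v_x = -u_y = 4y - 5
Step 2: v_y = u_x = 4x + 5
Step 3: v = 4xy - 5x + 5y + C
Step 4: v(0,0) = 0 => C = 0
Step 5: v(4, -1) = -41

-41


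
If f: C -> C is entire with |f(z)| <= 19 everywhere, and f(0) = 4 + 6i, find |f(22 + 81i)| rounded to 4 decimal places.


Step 1: By Liouville's theorem, a bounded entire function is constant.
Step 2: f(z) = f(0) = 4 + 6i for all z.
Step 3: |f(w)| = |4 + 6i| = sqrt(16 + 36)
Step 4: = 7.2111

7.2111


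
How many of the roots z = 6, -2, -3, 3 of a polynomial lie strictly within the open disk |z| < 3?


Step 1: Check each root:
  z = 6: |6| = 6 >= 3
  z = -2: |-2| = 2 < 3
  z = -3: |-3| = 3 >= 3
  z = 3: |3| = 3 >= 3
Step 2: Count = 1

1


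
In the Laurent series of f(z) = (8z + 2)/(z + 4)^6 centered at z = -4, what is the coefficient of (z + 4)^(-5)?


Step 1: Write the numerator in powers of (z + 4): 8z + 2 = 8(z + 4) + (8*(-4) + 2) = 8(z + 4) - 30
Step 2: Divide by (z + 4)^6: f(z) = -30(z + 4)^(-6) + 8(z + 4)^(-5)
Step 3: This finite sum is the Laurent series of f about z = -4.
Step 4: Coefficient of (z + 4)^(-5) = coefficient of (z + 4) in the re-centred numerator = 8

8


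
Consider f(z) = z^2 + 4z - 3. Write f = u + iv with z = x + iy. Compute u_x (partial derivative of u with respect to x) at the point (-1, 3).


Step 1: f(z) = (x+iy)^2 + 4(x+iy) - 3
Step 2: u = (x^2 - y^2) + 4x - 3
Step 3: u_x = 2x + 4
Step 4: At (-1, 3): u_x = -2 + 4 = 2

2


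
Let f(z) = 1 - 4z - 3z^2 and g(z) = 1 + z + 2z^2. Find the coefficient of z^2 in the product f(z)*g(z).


Step 1: z^2 term in f*g comes from: (1)*(2z^2) + (-4z)*(z) + (-3z^2)*(1)
Step 2: = 2 - 4 - 3
Step 3: = -5

-5


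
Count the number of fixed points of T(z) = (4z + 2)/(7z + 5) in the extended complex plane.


Step 1: Fixed points satisfy T(z) = z
Step 2: 7z^2 + z - 2 = 0
Step 3: Discriminant = 1^2 - 4*7*(-2) = 57
Step 4: Number of fixed points = 2

2


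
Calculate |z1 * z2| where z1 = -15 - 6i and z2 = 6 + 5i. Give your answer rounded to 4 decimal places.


Step 1: |z1| = sqrt((-15)^2 + (-6)^2) = sqrt(261)
Step 2: |z2| = sqrt(6^2 + 5^2) = sqrt(61)
Step 3: |z1*z2| = |z1|*|z2| = sqrt(261) * sqrt(61) = sqrt(261 * 61) = sqrt(15921)
Step 4: = 126.1784

126.1784


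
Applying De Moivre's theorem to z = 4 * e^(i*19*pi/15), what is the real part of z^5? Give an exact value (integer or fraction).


Step 1: By De Moivre's theorem, z^5 = 4^5 * e^(i*5*19*pi/15) = 1024 * (cos(19*pi/3) + i*sin(19*pi/3))
Step 2: |z|^5 = 4^5 = 1024
Step 3: Reduce the angle mod 2*pi: 19*pi/3 - 6*pi = pi/3
Step 4: cos(pi/3) = 1/2
Step 5: Re(z^5) = 1024 * 1/2 = 512

512


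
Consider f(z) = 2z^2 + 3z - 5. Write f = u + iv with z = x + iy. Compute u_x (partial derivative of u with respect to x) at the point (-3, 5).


Step 1: f(z) = 2(x+iy)^2 + 3(x+iy) - 5
Step 2: u = 2(x^2 - y^2) + 3x - 5
Step 3: u_x = 4x + 3
Step 4: At (-3, 5): u_x = -12 + 3 = -9

-9


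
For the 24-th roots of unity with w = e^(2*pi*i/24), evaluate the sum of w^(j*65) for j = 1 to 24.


Step 1: The sum sum_{j=1}^{n} w^(k*j) equals n if n | k, else 0.
Step 2: Here n = 24, k = 65
Step 3: Does n divide k? 24 | 65 -> False
Step 4: Sum = 0

0


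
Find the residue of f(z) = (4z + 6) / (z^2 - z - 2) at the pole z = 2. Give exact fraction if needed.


Step 1: Q(z) = z^2 - z - 2 = (z - 2)(z + 1)
Step 2: Q'(z) = 2z - 1
Step 3: Q'(2) = 3, P(2) = 14
Step 4: Res = P(2)/Q'(2) = 14/3 = 14/3

14/3


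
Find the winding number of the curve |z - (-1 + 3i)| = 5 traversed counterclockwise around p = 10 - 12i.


Step 1: Center c = (-1, 3), radius = 5
Step 2: |p - c|^2 = 11^2 + (-15)^2 = 346
Step 3: r^2 = 25
Step 4: |p-c| > r so winding number = 0

0


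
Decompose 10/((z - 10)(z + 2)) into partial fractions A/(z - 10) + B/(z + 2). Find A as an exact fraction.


Step 1: Multiply both sides by (z - 10) and set z = 10
Step 2: A = 10 / (10 + 2)
Step 3: A = 10 / 12
Step 4: A = 5/6

5/6


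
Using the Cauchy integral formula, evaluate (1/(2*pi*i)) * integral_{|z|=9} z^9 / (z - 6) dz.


Step 1: f(z) = z^9, a = 6 is inside |z| = 9
Step 2: By Cauchy integral formula: (1/(2pi*i)) * integral = f(a)
Step 3: f(6) = 6^9 = 10077696

10077696
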